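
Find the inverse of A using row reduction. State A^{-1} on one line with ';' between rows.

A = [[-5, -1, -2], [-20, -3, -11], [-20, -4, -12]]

Gauss-Jordan on [A | I]:
R1 <- (1/-5)*R1:  [    1   1/5   2/5  |  -1/5     0     0 ]
R2 <- R2 - (-20)*R1:  [  0   1  -3  |  -4   1   0 ]
R3 <- R3 - (-20)*R1:  [  0   0  -4  |  -4   0   1 ]
R1 <- R1 - (1/5)*R2:  [    1     0     1  |   3/5  -1/5     0 ]
R3 <- (1/-4)*R3:  [    0     0     1  |     1     0  -1/4 ]
R1 <- R1 - (1)*R3:  [    1     0     0  |  -2/5  -1/5   1/4 ]
R2 <- R2 - (-3)*R3:  [    0     1     0  |    -1     1  -3/4 ]
Right block of [I | A^{-1}] is the inverse:
[ -2/5  -1/5   1/4 ]
[   -1     1  -3/4 ]
[    1     0  -1/4 ]

inverse = [-2/5 -1/5 1/4; -1 1 -3/4; 1 0 -1/4]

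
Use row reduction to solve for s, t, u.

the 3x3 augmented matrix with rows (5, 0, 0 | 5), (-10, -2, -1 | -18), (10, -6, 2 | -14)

Forward elimination on [A|b]:
R2 <- R2 - (-2)*R1:  [  0  -2  -1  -8 ]
R3 <- R3 - (2)*R1:  [   0   -6    2  -24 ]
R3 <- R3 - (3)*R2:  [ 0  0  5  0 ]
Row echelon form:
[ 5   0   0  |   5 ]
[ 0  -2  -1  |  -8 ]
[ 0   0   5  |   0 ]
Back-substitution:
u = (0) / 5 = 0
t = (-8 - (-1)*(0)) / -2 = 4
s = (5) / 5 = 1

(1, 4, 0)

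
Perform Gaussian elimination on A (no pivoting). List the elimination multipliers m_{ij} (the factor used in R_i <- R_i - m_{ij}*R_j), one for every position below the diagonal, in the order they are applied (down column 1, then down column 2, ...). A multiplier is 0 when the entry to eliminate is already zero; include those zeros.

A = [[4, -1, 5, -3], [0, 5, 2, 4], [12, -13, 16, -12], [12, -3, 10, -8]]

Forward elimination:
R2: entry in column 1 is already 0 -> m_{21} = 0 (no row operation needed)
R3 <- R3 - (3)*R1:  [   0  -10    1   -3 ]
R4 <- R4 - (3)*R1:  [  0   0  -5   1 ]
R3 <- R3 - (-2)*R2:  [ 0  0  5  5 ]
R4: entry in column 2 is already 0 -> m_{42} = 0 (no row operation needed)
R4 <- R4 - (-1)*R3:  [ 0  0  0  6 ]
Multipliers (in order of application): m_{21} = 0, m_{31} = 3, m_{41} = 3, m_{32} = -2, m_{42} = 0, m_{43} = -1

multipliers: 0, 3, 3, -2, 0, -1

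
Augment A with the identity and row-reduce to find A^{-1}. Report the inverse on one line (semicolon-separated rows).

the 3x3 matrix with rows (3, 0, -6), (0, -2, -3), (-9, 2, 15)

Gauss-Jordan on [A | I]:
R1 <- (1/3)*R1:  [   1    0   -2  |  1/3    0    0 ]
R3 <- R3 - (-9)*R1:  [  0   2  -3  |   3   0   1 ]
R2 <- (1/-2)*R2:  [    0     1   3/2  |     0  -1/2     0 ]
R3 <- R3 - (2)*R2:  [  0   0  -6  |   3   1   1 ]
R3 <- (1/-6)*R3:  [    0     0     1  |  -1/2  -1/6  -1/6 ]
R1 <- R1 - (-2)*R3:  [    1     0     0  |  -2/3  -1/3  -1/3 ]
R2 <- R2 - (3/2)*R3:  [    0     1     0  |   3/4  -1/4   1/4 ]
Right block of [I | A^{-1}] is the inverse:
[ -2/3  -1/3  -1/3 ]
[  3/4  -1/4   1/4 ]
[ -1/2  -1/6  -1/6 ]

inverse = [-2/3 -1/3 -1/3; 3/4 -1/4 1/4; -1/2 -1/6 -1/6]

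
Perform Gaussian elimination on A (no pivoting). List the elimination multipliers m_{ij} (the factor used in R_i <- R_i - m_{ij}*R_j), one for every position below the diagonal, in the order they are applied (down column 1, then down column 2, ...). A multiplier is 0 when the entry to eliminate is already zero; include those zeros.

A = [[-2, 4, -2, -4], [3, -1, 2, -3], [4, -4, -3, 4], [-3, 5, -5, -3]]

multipliers: -3/2, -2, 3/2, 4/5, -1/5, 11/31

Forward elimination:
R2 <- R2 - (-3/2)*R1:  [  0   5  -1  -9 ]
R3 <- R3 - (-2)*R1:  [  0   4  -7  -4 ]
R4 <- R4 - (3/2)*R1:  [  0  -1  -2   3 ]
R3 <- R3 - (4/5)*R2:  [     0      0  -31/5   16/5 ]
R4 <- R4 - (-1/5)*R2:  [     0      0  -11/5    6/5 ]
R4 <- R4 - (11/31)*R3:  [    0     0     0  2/31 ]
Multipliers (in order of application): m_{21} = -3/2, m_{31} = -2, m_{41} = 3/2, m_{32} = 4/5, m_{42} = -1/5, m_{43} = 11/31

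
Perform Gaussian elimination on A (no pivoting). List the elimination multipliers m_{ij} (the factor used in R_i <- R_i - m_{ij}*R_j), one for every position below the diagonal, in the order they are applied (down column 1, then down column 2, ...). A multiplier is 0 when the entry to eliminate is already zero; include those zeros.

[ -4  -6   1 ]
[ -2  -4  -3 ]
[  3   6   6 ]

multipliers: 1/2, -3/4, -3/2

Forward elimination:
R2 <- R2 - (1/2)*R1:  [    0    -1  -7/2 ]
R3 <- R3 - (-3/4)*R1:  [    0   3/2  27/4 ]
R3 <- R3 - (-3/2)*R2:  [   0    0  3/2 ]
Multipliers (in order of application): m_{21} = 1/2, m_{31} = -3/4, m_{32} = -3/2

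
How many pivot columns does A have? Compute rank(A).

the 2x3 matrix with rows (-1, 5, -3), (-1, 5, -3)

Row reduction:
R2 <- R2 - (1)*R1:  [ 0  0  0 ]
Row echelon form:
[ -1  5  -3 ]
[  0  0   0 ]
Nonzero rows / pivot columns: 1

rank(A) = 1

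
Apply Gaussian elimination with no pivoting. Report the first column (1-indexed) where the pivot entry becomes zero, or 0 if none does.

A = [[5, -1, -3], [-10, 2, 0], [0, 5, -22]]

first zero-pivot column = 2

Naive forward elimination:
R2 <- R2 - (-2)*R1:  [  0   0  -6 ]
Matrix at this point:
[ 5  -1   -3 ]
[ 0   0   -6 ]
[ 0   5  -22 ]
Pivot entry (2,2) is zero but row 3 has 5 in column 2 -> naive elimination stops; a row interchange (e.g. R2 <-> R3) would be required here.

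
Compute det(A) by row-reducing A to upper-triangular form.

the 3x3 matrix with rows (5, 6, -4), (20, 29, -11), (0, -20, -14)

det(A) = 150

Forward elimination:
R2 <- R2 - (4)*R1:  [ 0  5  5 ]
R3 <- R3 - (-4)*R2:  [ 0  0  6 ]
Upper-triangular form:
[ 5  6  -4 ]
[ 0  5   5 ]
[ 0  0   6 ]
det(A) = (-1)^0 * (5) * (5) * (6) = 150  (0 row swaps -> sign +1)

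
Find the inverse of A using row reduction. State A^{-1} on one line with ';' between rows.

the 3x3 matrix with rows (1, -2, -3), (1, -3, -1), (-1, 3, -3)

Gauss-Jordan on [A | I]:
R2 <- R2 - (1)*R1:  [  0  -1   2  |  -1   1   0 ]
R3 <- R3 - (-1)*R1:  [  0   1  -6  |   1   0   1 ]
R2 <- (1/-1)*R2:  [  0   1  -2  |   1  -1   0 ]
R1 <- R1 - (-2)*R2:  [  1   0  -7  |   3  -2   0 ]
R3 <- R3 - (1)*R2:  [  0   0  -4  |   0   1   1 ]
R3 <- (1/-4)*R3:  [    0     0     1  |     0  -1/4  -1/4 ]
R1 <- R1 - (-7)*R3:  [     1      0      0  |      3  -15/4   -7/4 ]
R2 <- R2 - (-2)*R3:  [    0     1     0  |     1  -3/2  -1/2 ]
Right block of [I | A^{-1}] is the inverse:
[ 3  -15/4  -7/4 ]
[ 1   -3/2  -1/2 ]
[ 0   -1/4  -1/4 ]

inverse = [3 -15/4 -7/4; 1 -3/2 -1/2; 0 -1/4 -1/4]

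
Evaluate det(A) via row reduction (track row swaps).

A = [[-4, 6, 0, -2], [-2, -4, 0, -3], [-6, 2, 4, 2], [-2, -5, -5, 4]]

Forward elimination:
R2 <- R2 - (1/2)*R1:  [  0  -7   0  -2 ]
R3 <- R3 - (3/2)*R1:  [  0  -7   4   5 ]
R4 <- R4 - (1/2)*R1:  [  0  -8  -5   5 ]
R3 <- R3 - (1)*R2:  [ 0  0  4  7 ]
R4 <- R4 - (8/7)*R2:  [    0     0    -5  51/7 ]
R4 <- R4 - (-5/4)*R3:  [      0       0       0  449/28 ]
Upper-triangular form:
[ -4   6  0      -2 ]
[  0  -7  0      -2 ]
[  0   0  4       7 ]
[  0   0  0  449/28 ]
det(A) = (-1)^0 * (-4) * (-7) * (4) * (449/28) = 1796  (0 row swaps -> sign +1)

det(A) = 1796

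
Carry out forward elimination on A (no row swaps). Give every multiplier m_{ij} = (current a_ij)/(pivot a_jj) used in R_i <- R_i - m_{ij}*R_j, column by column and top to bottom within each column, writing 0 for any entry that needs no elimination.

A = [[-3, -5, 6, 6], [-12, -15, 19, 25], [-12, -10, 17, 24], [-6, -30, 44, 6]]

multipliers: 4, 4, 2, 2, -4, 4

Forward elimination:
R2 <- R2 - (4)*R1:  [  0   5  -5   1 ]
R3 <- R3 - (4)*R1:  [  0  10  -7   0 ]
R4 <- R4 - (2)*R1:  [   0  -20   32   -6 ]
R3 <- R3 - (2)*R2:  [  0   0   3  -2 ]
R4 <- R4 - (-4)*R2:  [  0   0  12  -2 ]
R4 <- R4 - (4)*R3:  [ 0  0  0  6 ]
Multipliers (in order of application): m_{21} = 4, m_{31} = 4, m_{41} = 2, m_{32} = 2, m_{42} = -4, m_{43} = 4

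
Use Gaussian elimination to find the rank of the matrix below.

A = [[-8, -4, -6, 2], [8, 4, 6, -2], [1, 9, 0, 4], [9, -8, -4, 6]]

Row reduction:
R2 <- R2 - (-1)*R1:  [ 0  0  0  0 ]
R3 <- R3 - (-1/8)*R1:  [    0  17/2  -3/4  17/4 ]
R4 <- R4 - (-9/8)*R1:  [     0  -25/2  -43/4   33/4 ]
R2 <-> R3   (pivot in column 2 was zero)
[ -8     -4     -6     2 ]
[  0   17/2   -3/4  17/4 ]
[  0      0      0     0 ]
[  0  -25/2  -43/4  33/4 ]
R4 <- R4 - (-25/17)*R2:  [       0        0  -403/34     29/2 ]
R3 <-> R4   (pivot in column 3 was zero)
[ -8    -4       -6     2 ]
[  0  17/2     -3/4  17/4 ]
[  0     0  -403/34  29/2 ]
[  0     0        0     0 ]
Row echelon form:
[ -8    -4       -6     2 ]
[  0  17/2     -3/4  17/4 ]
[  0     0  -403/34  29/2 ]
[  0     0        0     0 ]
Nonzero rows / pivot columns: 3

rank(A) = 3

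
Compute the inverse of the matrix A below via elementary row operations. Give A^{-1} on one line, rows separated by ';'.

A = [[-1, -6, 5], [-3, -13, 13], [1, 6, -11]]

Gauss-Jordan on [A | I]:
R1 <- (1/-1)*R1:  [  1   6  -5  |  -1   0   0 ]
R2 <- R2 - (-3)*R1:  [  0   5  -2  |  -3   1   0 ]
R3 <- R3 - (1)*R1:  [  0   0  -6  |   1   0   1 ]
R2 <- (1/5)*R2:  [    0     1  -2/5  |  -3/5   1/5     0 ]
R1 <- R1 - (6)*R2:  [     1      0  -13/5  |   13/5   -6/5      0 ]
R3 <- (1/-6)*R3:  [    0     0     1  |  -1/6     0  -1/6 ]
R1 <- R1 - (-13/5)*R3:  [      1       0       0  |    13/6    -6/5  -13/30 ]
R2 <- R2 - (-2/5)*R3:  [     0      1      0  |   -2/3    1/5  -1/15 ]
Right block of [I | A^{-1}] is the inverse:
[ 13/6  -6/5  -13/30 ]
[ -2/3   1/5   -1/15 ]
[ -1/6     0    -1/6 ]

inverse = [13/6 -6/5 -13/30; -2/3 1/5 -1/15; -1/6 0 -1/6]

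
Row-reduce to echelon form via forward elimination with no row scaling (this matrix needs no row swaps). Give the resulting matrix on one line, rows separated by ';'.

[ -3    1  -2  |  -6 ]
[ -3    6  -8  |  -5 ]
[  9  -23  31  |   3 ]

REF = [-3 1 -2 -6; 0 5 -6 1; 0 0 1 -11]

Forward elimination:
R2 <- R2 - (1)*R1:  [  0   5  -6   1 ]
R3 <- R3 - (-3)*R1:  [   0  -20   25  -15 ]
R3 <- R3 - (-4)*R2:  [   0    0    1  -11 ]
Row echelon form:
[ -3  1  -2  |   -6 ]
[  0  5  -6  |    1 ]
[  0  0   1  |  -11 ]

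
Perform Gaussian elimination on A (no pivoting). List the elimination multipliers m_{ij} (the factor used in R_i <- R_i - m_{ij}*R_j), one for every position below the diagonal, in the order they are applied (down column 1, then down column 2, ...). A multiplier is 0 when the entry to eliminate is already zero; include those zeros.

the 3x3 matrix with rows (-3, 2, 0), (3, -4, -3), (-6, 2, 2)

Forward elimination:
R2 <- R2 - (-1)*R1:  [  0  -2  -3 ]
R3 <- R3 - (2)*R1:  [  0  -2   2 ]
R3 <- R3 - (1)*R2:  [ 0  0  5 ]
Multipliers (in order of application): m_{21} = -1, m_{31} = 2, m_{32} = 1

multipliers: -1, 2, 1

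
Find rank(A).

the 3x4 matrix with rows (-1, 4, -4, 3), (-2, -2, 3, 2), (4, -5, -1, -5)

rank(A) = 3

Row reduction:
R2 <- R2 - (2)*R1:  [   0  -10   11   -4 ]
R3 <- R3 - (-4)*R1:  [   0   11  -17    7 ]
R3 <- R3 - (-11/10)*R2:  [      0       0  -49/10    13/5 ]
Row echelon form:
[ -1    4      -4     3 ]
[  0  -10      11    -4 ]
[  0    0  -49/10  13/5 ]
Nonzero rows / pivot columns: 3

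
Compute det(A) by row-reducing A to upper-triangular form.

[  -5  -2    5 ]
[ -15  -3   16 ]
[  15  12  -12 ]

Forward elimination:
R2 <- R2 - (3)*R1:  [ 0  3  1 ]
R3 <- R3 - (-3)*R1:  [ 0  6  3 ]
R3 <- R3 - (2)*R2:  [ 0  0  1 ]
Upper-triangular form:
[ -5  -2  5 ]
[  0   3  1 ]
[  0   0  1 ]
det(A) = (-1)^0 * (-5) * (3) * (1) = -15  (0 row swaps -> sign +1)

det(A) = -15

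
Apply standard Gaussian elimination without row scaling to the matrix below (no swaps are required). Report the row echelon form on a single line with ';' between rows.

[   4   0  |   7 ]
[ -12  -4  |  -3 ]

REF = [4 0 7; 0 -4 18]

Forward elimination:
R2 <- R2 - (-3)*R1:  [  0  -4  18 ]
Row echelon form:
[ 4   0  |   7 ]
[ 0  -4  |  18 ]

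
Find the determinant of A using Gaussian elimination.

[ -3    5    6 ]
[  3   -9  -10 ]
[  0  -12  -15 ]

Forward elimination:
R2 <- R2 - (-1)*R1:  [  0  -4  -4 ]
R3 <- R3 - (3)*R2:  [  0   0  -3 ]
Upper-triangular form:
[ -3   5   6 ]
[  0  -4  -4 ]
[  0   0  -3 ]
det(A) = (-1)^0 * (-3) * (-4) * (-3) = -36  (0 row swaps -> sign +1)

det(A) = -36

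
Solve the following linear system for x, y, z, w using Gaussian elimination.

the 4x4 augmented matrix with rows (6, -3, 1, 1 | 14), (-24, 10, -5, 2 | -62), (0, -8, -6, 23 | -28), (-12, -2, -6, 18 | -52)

(3, 2, 2, 0)

Forward elimination on [A|b]:
R2 <- R2 - (-4)*R1:  [  0  -2  -1   6  -6 ]
R4 <- R4 - (-2)*R1:  [   0   -8   -4   20  -24 ]
R3 <- R3 - (4)*R2:  [  0   0  -2  -1  -4 ]
R4 <- R4 - (4)*R2:  [  0   0   0  -4   0 ]
Row echelon form:
[ 6  -3   1   1  |  14 ]
[ 0  -2  -1   6  |  -6 ]
[ 0   0  -2  -1  |  -4 ]
[ 0   0   0  -4  |   0 ]
Back-substitution:
w = (0) / -4 = 0
z = (-4 - (-1)*(0)) / -2 = 2
y = (-6 - (-1)*(2) - (6)*(0)) / -2 = 2
x = (14 - (-3)*(2) - (1)*(2) - (1)*(0)) / 6 = 3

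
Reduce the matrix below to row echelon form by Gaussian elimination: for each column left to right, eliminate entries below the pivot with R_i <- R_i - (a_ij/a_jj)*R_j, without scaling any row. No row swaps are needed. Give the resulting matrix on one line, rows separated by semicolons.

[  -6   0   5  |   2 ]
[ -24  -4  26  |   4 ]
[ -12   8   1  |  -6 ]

Forward elimination:
R2 <- R2 - (4)*R1:  [  0  -4   6  -4 ]
R3 <- R3 - (2)*R1:  [   0    8   -9  -10 ]
R3 <- R3 - (-2)*R2:  [   0    0    3  -18 ]
Row echelon form:
[ -6   0  5  |    2 ]
[  0  -4  6  |   -4 ]
[  0   0  3  |  -18 ]

REF = [-6 0 5 2; 0 -4 6 -4; 0 0 3 -18]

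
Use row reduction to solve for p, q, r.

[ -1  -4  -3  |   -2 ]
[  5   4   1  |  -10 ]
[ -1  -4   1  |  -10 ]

Forward elimination on [A|b]:
R2 <- R2 - (-5)*R1:  [   0  -16  -14  -20 ]
R3 <- R3 - (1)*R1:  [  0   0   4  -8 ]
Row echelon form:
[ -1   -4   -3  |   -2 ]
[  0  -16  -14  |  -20 ]
[  0    0    4  |   -8 ]
Back-substitution:
r = (-8) / 4 = -2
q = (-20 - (-14)*(-2)) / -16 = 3
p = (-2 - (-4)*(3) - (-3)*(-2)) / -1 = -4

(-4, 3, -2)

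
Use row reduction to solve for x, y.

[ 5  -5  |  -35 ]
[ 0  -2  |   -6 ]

(-4, 3)

Forward elimination on [A|b]:
Row echelon form:
[ 5  -5  |  -35 ]
[ 0  -2  |   -6 ]
Back-substitution:
y = (-6) / -2 = 3
x = (-35 - (-5)*(3)) / 5 = -4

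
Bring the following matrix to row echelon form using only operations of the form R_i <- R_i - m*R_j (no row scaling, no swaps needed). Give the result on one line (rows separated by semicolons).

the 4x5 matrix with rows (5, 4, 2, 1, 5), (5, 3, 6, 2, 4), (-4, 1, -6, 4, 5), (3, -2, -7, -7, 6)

REF = [5 4 2 1 5; 0 -1 4 1 -1; 0 0 62/5 9 24/5; 0 0 0 417/62 539/31]

Forward elimination:
R2 <- R2 - (1)*R1:  [  0  -1   4   1  -1 ]
R3 <- R3 - (-4/5)*R1:  [     0   21/5  -22/5   24/5      9 ]
R4 <- R4 - (3/5)*R1:  [     0  -22/5  -41/5  -38/5      3 ]
R3 <- R3 - (-21/5)*R2:  [    0     0  62/5     9  24/5 ]
R4 <- R4 - (22/5)*R2:  [      0       0  -129/5     -12    37/5 ]
R4 <- R4 - (-129/62)*R3:  [      0       0       0  417/62  539/31 ]
Row echelon form:
[ 5   4     2       1       5 ]
[ 0  -1     4       1      -1 ]
[ 0   0  62/5       9    24/5 ]
[ 0   0     0  417/62  539/31 ]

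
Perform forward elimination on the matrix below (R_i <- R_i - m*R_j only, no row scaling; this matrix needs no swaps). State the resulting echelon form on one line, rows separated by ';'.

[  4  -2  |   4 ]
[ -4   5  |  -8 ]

Forward elimination:
R2 <- R2 - (-1)*R1:  [  0   3  -4 ]
Row echelon form:
[ 4  -2  |   4 ]
[ 0   3  |  -4 ]

REF = [4 -2 4; 0 3 -4]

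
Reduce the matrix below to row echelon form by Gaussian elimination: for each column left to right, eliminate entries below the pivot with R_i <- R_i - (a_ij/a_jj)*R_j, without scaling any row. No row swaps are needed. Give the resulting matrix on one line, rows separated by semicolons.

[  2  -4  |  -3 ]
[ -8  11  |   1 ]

Forward elimination:
R2 <- R2 - (-4)*R1:  [   0   -5  -11 ]
Row echelon form:
[ 2  -4  |   -3 ]
[ 0  -5  |  -11 ]

REF = [2 -4 -3; 0 -5 -11]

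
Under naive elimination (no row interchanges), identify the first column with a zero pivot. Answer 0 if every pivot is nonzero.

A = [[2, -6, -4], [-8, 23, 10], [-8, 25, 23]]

Naive forward elimination:
R2 <- R2 - (-4)*R1:  [  0  -1  -6 ]
R3 <- R3 - (-4)*R1:  [ 0  1  7 ]
R3 <- R3 - (-1)*R2:  [ 0  0  1 ]
All pivots nonzero; naive elimination completes without hitting a zero pivot.

first zero-pivot column = 0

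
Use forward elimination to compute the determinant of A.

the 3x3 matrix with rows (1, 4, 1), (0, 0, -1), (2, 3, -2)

Forward elimination:
R3 <- R3 - (2)*R1:  [  0  -5  -4 ]
R2 <-> R3   (pivot in column 2 was zero)
[ 1   4   1 ]
[ 0  -5  -4 ]
[ 0   0  -1 ]
Upper-triangular form:
[ 1   4   1 ]
[ 0  -5  -4 ]
[ 0   0  -1 ]
det(A) = (-1)^1 * (1) * (-5) * (-1) = -5  (1 row swap -> sign -1)

det(A) = -5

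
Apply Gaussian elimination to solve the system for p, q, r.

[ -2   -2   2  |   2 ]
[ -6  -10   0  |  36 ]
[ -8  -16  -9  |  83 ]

Forward elimination on [A|b]:
R2 <- R2 - (3)*R1:  [  0  -4  -6  30 ]
R3 <- R3 - (4)*R1:  [   0   -8  -17   75 ]
R3 <- R3 - (2)*R2:  [  0   0  -5  15 ]
Row echelon form:
[ -2  -2   2  |   2 ]
[  0  -4  -6  |  30 ]
[  0   0  -5  |  15 ]
Back-substitution:
r = (15) / -5 = -3
q = (30 - (-6)*(-3)) / -4 = -3
p = (2 - (-2)*(-3) - (2)*(-3)) / -2 = -1

(-1, -3, -3)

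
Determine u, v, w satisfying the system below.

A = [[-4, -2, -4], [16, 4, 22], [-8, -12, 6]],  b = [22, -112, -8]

(-5, 3, -2)

Forward elimination on [A|b]:
R2 <- R2 - (-4)*R1:  [   0   -4    6  -24 ]
R3 <- R3 - (2)*R1:  [   0   -8   14  -52 ]
R3 <- R3 - (2)*R2:  [  0   0   2  -4 ]
Row echelon form:
[ -4  -2  -4  |   22 ]
[  0  -4   6  |  -24 ]
[  0   0   2  |   -4 ]
Back-substitution:
w = (-4) / 2 = -2
v = (-24 - (6)*(-2)) / -4 = 3
u = (22 - (-2)*(3) - (-4)*(-2)) / -4 = -5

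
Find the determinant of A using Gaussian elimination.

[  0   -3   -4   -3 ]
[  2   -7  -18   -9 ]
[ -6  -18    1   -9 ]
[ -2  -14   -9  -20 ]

Forward elimination:
R1 <-> R2   (pivot in column 1 was zero)
[  2   -7  -18   -9 ]
[  0   -3   -4   -3 ]
[ -6  -18    1   -9 ]
[ -2  -14   -9  -20 ]
R3 <- R3 - (-3)*R1:  [   0  -39  -53  -36 ]
R4 <- R4 - (-1)*R1:  [   0  -21  -27  -29 ]
R3 <- R3 - (13)*R2:  [  0   0  -1   3 ]
R4 <- R4 - (7)*R2:  [  0   0   1  -8 ]
R4 <- R4 - (-1)*R3:  [  0   0   0  -5 ]
Upper-triangular form:
[ 2  -7  -18  -9 ]
[ 0  -3   -4  -3 ]
[ 0   0   -1   3 ]
[ 0   0    0  -5 ]
det(A) = (-1)^1 * (2) * (-3) * (-1) * (-5) = 30  (1 row swap -> sign -1)

det(A) = 30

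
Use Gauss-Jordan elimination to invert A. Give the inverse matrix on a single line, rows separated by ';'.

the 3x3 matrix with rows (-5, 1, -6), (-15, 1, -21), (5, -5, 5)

Gauss-Jordan on [A | I]:
R1 <- (1/-5)*R1:  [    1  -1/5   6/5  |  -1/5     0     0 ]
R2 <- R2 - (-15)*R1:  [  0  -2  -3  |  -3   1   0 ]
R3 <- R3 - (5)*R1:  [  0  -4  -1  |   1   0   1 ]
R2 <- (1/-2)*R2:  [    0     1   3/2  |   3/2  -1/2     0 ]
R1 <- R1 - (-1/5)*R2:  [     1      0    3/2  |   1/10  -1/10      0 ]
R3 <- R3 - (-4)*R2:  [  0   0   5  |   7  -2   1 ]
R3 <- (1/5)*R3:  [    0     0     1  |   7/5  -2/5   1/5 ]
R1 <- R1 - (3/2)*R3:  [     1      0      0  |     -2    1/2  -3/10 ]
R2 <- R2 - (3/2)*R3:  [     0      1      0  |   -3/5   1/10  -3/10 ]
Right block of [I | A^{-1}] is the inverse:
[   -2   1/2  -3/10 ]
[ -3/5  1/10  -3/10 ]
[  7/5  -2/5    1/5 ]

inverse = [-2 1/2 -3/10; -3/5 1/10 -3/10; 7/5 -2/5 1/5]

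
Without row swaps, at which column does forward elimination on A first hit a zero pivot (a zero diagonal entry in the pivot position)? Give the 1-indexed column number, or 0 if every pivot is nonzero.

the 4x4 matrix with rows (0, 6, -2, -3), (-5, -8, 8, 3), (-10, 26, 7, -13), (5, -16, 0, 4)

first zero-pivot column = 1

Naive forward elimination:
Pivot entry (1,1) is zero but row 2 has -5 in column 1 -> naive elimination stops; a row interchange (e.g. R1 <-> R2) would be required here.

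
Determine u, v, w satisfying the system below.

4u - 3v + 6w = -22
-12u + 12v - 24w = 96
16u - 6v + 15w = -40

Forward elimination on [A|b]:
R2 <- R2 - (-3)*R1:  [  0   3  -6  30 ]
R3 <- R3 - (4)*R1:  [  0   6  -9  48 ]
R3 <- R3 - (2)*R2:  [   0    0    3  -12 ]
Row echelon form:
[ 4  -3   6  |  -22 ]
[ 0   3  -6  |   30 ]
[ 0   0   3  |  -12 ]
Back-substitution:
w = (-12) / 3 = -4
v = (30 - (-6)*(-4)) / 3 = 2
u = (-22 - (-3)*(2) - (6)*(-4)) / 4 = 2

(2, 2, -4)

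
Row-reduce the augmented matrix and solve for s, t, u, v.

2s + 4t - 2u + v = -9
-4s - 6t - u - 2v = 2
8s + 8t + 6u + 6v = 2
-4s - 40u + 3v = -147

(-4, 2, 4, -1)

Forward elimination on [A|b]:
R2 <- R2 - (-2)*R1:  [   0    2   -5    0  -16 ]
R3 <- R3 - (4)*R1:  [  0  -8  14   2  38 ]
R4 <- R4 - (-2)*R1:  [    0     8   -44     5  -165 ]
R3 <- R3 - (-4)*R2:  [   0    0   -6    2  -26 ]
R4 <- R4 - (4)*R2:  [    0     0   -24     5  -101 ]
R4 <- R4 - (4)*R3:  [  0   0   0  -3   3 ]
Row echelon form:
[ 2  4  -2   1  |   -9 ]
[ 0  2  -5   0  |  -16 ]
[ 0  0  -6   2  |  -26 ]
[ 0  0   0  -3  |    3 ]
Back-substitution:
v = (3) / -3 = -1
u = (-26 - (2)*(-1)) / -6 = 4
t = (-16 - (-5)*(4)) / 2 = 2
s = (-9 - (4)*(2) - (-2)*(4) - (1)*(-1)) / 2 = -4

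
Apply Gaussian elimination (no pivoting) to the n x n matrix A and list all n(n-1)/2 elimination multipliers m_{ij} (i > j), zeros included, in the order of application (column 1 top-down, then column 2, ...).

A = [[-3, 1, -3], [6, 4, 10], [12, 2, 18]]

multipliers: -2, -4, 1

Forward elimination:
R2 <- R2 - (-2)*R1:  [ 0  6  4 ]
R3 <- R3 - (-4)*R1:  [ 0  6  6 ]
R3 <- R3 - (1)*R2:  [ 0  0  2 ]
Multipliers (in order of application): m_{21} = -2, m_{31} = -4, m_{32} = 1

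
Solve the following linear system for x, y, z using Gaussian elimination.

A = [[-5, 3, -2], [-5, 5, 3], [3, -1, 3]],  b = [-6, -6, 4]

Forward elimination on [A|b]:
R2 <- R2 - (1)*R1:  [ 0  2  5  0 ]
R3 <- R3 - (-3/5)*R1:  [   0  4/5  9/5  2/5 ]
R3 <- R3 - (2/5)*R2:  [    0     0  -1/5   2/5 ]
Row echelon form:
[ -5  3    -2  |   -6 ]
[  0  2     5  |    0 ]
[  0  0  -1/5  |  2/5 ]
Back-substitution:
z = (2/5) / (-1/5) = -2
y = (0 - (5)*(-2)) / 2 = 5
x = (-6 - (3)*(5) - (-2)*(-2)) / -5 = 5

(5, 5, -2)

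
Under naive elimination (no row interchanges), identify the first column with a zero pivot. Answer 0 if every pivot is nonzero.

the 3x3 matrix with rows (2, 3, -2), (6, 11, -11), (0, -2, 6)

first zero-pivot column = 0

Naive forward elimination:
R2 <- R2 - (3)*R1:  [  0   2  -5 ]
R3 <- R3 - (-1)*R2:  [ 0  0  1 ]
All pivots nonzero; naive elimination completes without hitting a zero pivot.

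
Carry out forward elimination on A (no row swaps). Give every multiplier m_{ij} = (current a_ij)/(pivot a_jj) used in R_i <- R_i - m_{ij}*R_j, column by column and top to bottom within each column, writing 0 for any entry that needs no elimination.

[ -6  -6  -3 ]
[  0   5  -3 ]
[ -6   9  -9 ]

multipliers: 0, 1, 3

Forward elimination:
R2: entry in column 1 is already 0 -> m_{21} = 0 (no row operation needed)
R3 <- R3 - (1)*R1:  [  0  15  -6 ]
R3 <- R3 - (3)*R2:  [ 0  0  3 ]
Multipliers (in order of application): m_{21} = 0, m_{31} = 1, m_{32} = 3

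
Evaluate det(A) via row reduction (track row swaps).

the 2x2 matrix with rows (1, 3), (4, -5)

det(A) = -17

Forward elimination:
R2 <- R2 - (4)*R1:  [   0  -17 ]
Upper-triangular form:
[ 1    3 ]
[ 0  -17 ]
det(A) = (-1)^0 * (1) * (-17) = -17  (0 row swaps -> sign +1)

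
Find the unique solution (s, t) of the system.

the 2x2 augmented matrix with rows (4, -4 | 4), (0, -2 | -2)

Forward elimination on [A|b]:
Row echelon form:
[ 4  -4  |   4 ]
[ 0  -2  |  -2 ]
Back-substitution:
t = (-2) / -2 = 1
s = (4 - (-4)*(1)) / 4 = 2

(2, 1)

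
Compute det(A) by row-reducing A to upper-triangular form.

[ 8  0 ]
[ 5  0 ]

Forward elimination:
R2 <- R2 - (5/8)*R1:  [ 0  0 ]
Upper-triangular form:
[ 8  0 ]
[ 0  0 ]
det(A) = (-1)^0 * (8) * (0) = 0  (0 row swaps -> sign +1)

det(A) = 0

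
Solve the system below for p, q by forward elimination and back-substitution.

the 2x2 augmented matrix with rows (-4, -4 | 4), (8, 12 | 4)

(-4, 3)

Forward elimination on [A|b]:
R2 <- R2 - (-2)*R1:  [  0   4  12 ]
Row echelon form:
[ -4  -4  |   4 ]
[  0   4  |  12 ]
Back-substitution:
q = (12) / 4 = 3
p = (4 - (-4)*(3)) / -4 = -4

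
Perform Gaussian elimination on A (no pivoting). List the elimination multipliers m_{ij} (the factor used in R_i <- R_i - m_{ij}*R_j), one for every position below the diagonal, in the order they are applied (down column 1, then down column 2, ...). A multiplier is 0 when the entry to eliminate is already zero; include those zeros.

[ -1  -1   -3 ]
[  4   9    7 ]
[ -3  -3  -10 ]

Forward elimination:
R2 <- R2 - (-4)*R1:  [  0   5  -5 ]
R3 <- R3 - (3)*R1:  [  0   0  -1 ]
R3: entry in column 2 is already 0 -> m_{32} = 0 (no row operation needed)
Multipliers (in order of application): m_{21} = -4, m_{31} = 3, m_{32} = 0

multipliers: -4, 3, 0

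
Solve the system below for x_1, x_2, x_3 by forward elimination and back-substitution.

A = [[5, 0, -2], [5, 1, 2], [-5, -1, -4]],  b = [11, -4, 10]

Forward elimination on [A|b]:
R2 <- R2 - (1)*R1:  [   0    1    4  -15 ]
R3 <- R3 - (-1)*R1:  [  0  -1  -6  21 ]
R3 <- R3 - (-1)*R2:  [  0   0  -2   6 ]
Row echelon form:
[ 5  0  -2  |   11 ]
[ 0  1   4  |  -15 ]
[ 0  0  -2  |    6 ]
Back-substitution:
x_3 = (6) / -2 = -3
x_2 = (-15 - (4)*(-3)) / 1 = -3
x_1 = (11 - (-2)*(-3)) / 5 = 1

(1, -3, -3)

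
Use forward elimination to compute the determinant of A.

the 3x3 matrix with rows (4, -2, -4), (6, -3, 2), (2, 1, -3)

det(A) = -64

Forward elimination:
R2 <- R2 - (3/2)*R1:  [ 0  0  8 ]
R3 <- R3 - (1/2)*R1:  [  0   2  -1 ]
R2 <-> R3   (pivot in column 2 was zero)
[ 4  -2  -4 ]
[ 0   2  -1 ]
[ 0   0   8 ]
Upper-triangular form:
[ 4  -2  -4 ]
[ 0   2  -1 ]
[ 0   0   8 ]
det(A) = (-1)^1 * (4) * (2) * (8) = -64  (1 row swap -> sign -1)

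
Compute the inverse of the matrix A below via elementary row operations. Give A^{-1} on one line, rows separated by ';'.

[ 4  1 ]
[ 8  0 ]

Gauss-Jordan on [A | I]:
R1 <- (1/4)*R1:  [   1  1/4  |  1/4    0 ]
R2 <- R2 - (8)*R1:  [  0  -2  |  -2   1 ]
R2 <- (1/-2)*R2:  [    0     1  |     1  -1/2 ]
R1 <- R1 - (1/4)*R2:  [   1    0  |    0  1/8 ]
Right block of [I | A^{-1}] is the inverse:
[ 0   1/8 ]
[ 1  -1/2 ]

inverse = [0 1/8; 1 -1/2]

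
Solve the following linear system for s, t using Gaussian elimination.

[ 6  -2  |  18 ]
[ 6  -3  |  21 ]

(2, -3)

Forward elimination on [A|b]:
R2 <- R2 - (1)*R1:  [  0  -1   3 ]
Row echelon form:
[ 6  -2  |  18 ]
[ 0  -1  |   3 ]
Back-substitution:
t = (3) / -1 = -3
s = (18 - (-2)*(-3)) / 6 = 2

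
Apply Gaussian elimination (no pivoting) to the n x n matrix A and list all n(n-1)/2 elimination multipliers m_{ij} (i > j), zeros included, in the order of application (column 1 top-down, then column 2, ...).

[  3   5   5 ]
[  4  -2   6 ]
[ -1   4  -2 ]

multipliers: 4/3, -1/3, -17/26

Forward elimination:
R2 <- R2 - (4/3)*R1:  [     0  -26/3   -2/3 ]
R3 <- R3 - (-1/3)*R1:  [    0  17/3  -1/3 ]
R3 <- R3 - (-17/26)*R2:  [      0       0  -10/13 ]
Multipliers (in order of application): m_{21} = 4/3, m_{31} = -1/3, m_{32} = -17/26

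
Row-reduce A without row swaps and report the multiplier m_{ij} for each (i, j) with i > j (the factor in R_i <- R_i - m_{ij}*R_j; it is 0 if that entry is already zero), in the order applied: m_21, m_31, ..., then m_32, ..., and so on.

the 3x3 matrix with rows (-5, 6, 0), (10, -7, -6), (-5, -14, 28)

Forward elimination:
R2 <- R2 - (-2)*R1:  [  0   5  -6 ]
R3 <- R3 - (1)*R1:  [   0  -20   28 ]
R3 <- R3 - (-4)*R2:  [ 0  0  4 ]
Multipliers (in order of application): m_{21} = -2, m_{31} = 1, m_{32} = -4

multipliers: -2, 1, -4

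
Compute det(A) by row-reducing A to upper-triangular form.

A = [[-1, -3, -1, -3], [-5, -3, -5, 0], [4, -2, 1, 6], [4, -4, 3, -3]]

Forward elimination:
R2 <- R2 - (5)*R1:  [  0  12   0  15 ]
R3 <- R3 - (-4)*R1:  [   0  -14   -3   -6 ]
R4 <- R4 - (-4)*R1:  [   0  -16   -1  -15 ]
R3 <- R3 - (-7/6)*R2:  [    0     0    -3  23/2 ]
R4 <- R4 - (-4/3)*R2:  [  0   0  -1   5 ]
R4 <- R4 - (1/3)*R3:  [   0    0    0  7/6 ]
Upper-triangular form:
[ -1  -3  -1    -3 ]
[  0  12   0    15 ]
[  0   0  -3  23/2 ]
[  0   0   0   7/6 ]
det(A) = (-1)^0 * (-1) * (12) * (-3) * (7/6) = 42  (0 row swaps -> sign +1)

det(A) = 42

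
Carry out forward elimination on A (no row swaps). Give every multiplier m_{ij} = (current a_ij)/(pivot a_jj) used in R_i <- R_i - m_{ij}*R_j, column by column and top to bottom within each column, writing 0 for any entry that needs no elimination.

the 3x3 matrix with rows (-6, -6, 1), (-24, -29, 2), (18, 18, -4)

Forward elimination:
R2 <- R2 - (4)*R1:  [  0  -5  -2 ]
R3 <- R3 - (-3)*R1:  [  0   0  -1 ]
R3: entry in column 2 is already 0 -> m_{32} = 0 (no row operation needed)
Multipliers (in order of application): m_{21} = 4, m_{31} = -3, m_{32} = 0

multipliers: 4, -3, 0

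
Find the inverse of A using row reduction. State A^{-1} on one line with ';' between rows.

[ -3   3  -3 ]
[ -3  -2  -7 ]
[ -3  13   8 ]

inverse = [5/3 -7/5 -3/5; 1 -11/15 -4/15; -1 2/3 1/3]

Gauss-Jordan on [A | I]:
R1 <- (1/-3)*R1:  [    1    -1     1  |  -1/3     0     0 ]
R2 <- R2 - (-3)*R1:  [  0  -5  -4  |  -1   1   0 ]
R3 <- R3 - (-3)*R1:  [  0  10  11  |  -1   0   1 ]
R2 <- (1/-5)*R2:  [    0     1   4/5  |   1/5  -1/5     0 ]
R1 <- R1 - (-1)*R2:  [     1      0    9/5  |  -2/15   -1/5      0 ]
R3 <- R3 - (10)*R2:  [  0   0   3  |  -3   2   1 ]
R3 <- (1/3)*R3:  [   0    0    1  |   -1  2/3  1/3 ]
R1 <- R1 - (9/5)*R3:  [    1     0     0  |   5/3  -7/5  -3/5 ]
R2 <- R2 - (4/5)*R3:  [      0       1       0  |       1  -11/15   -4/15 ]
Right block of [I | A^{-1}] is the inverse:
[ 5/3    -7/5   -3/5 ]
[   1  -11/15  -4/15 ]
[  -1     2/3    1/3 ]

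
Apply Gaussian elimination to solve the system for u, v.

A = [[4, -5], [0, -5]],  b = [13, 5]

Forward elimination on [A|b]:
Row echelon form:
[ 4  -5  |  13 ]
[ 0  -5  |   5 ]
Back-substitution:
v = (5) / -5 = -1
u = (13 - (-5)*(-1)) / 4 = 2

(2, -1)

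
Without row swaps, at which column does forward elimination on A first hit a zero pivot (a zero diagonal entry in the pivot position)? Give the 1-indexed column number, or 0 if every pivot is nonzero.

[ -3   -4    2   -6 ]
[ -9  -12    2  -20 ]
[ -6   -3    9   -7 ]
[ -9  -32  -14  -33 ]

Naive forward elimination:
R2 <- R2 - (3)*R1:  [  0   0  -4  -2 ]
R3 <- R3 - (2)*R1:  [ 0  5  5  5 ]
R4 <- R4 - (3)*R1:  [   0  -20  -20  -15 ]
Matrix at this point:
[ -3   -4    2   -6 ]
[  0    0   -4   -2 ]
[  0    5    5    5 ]
[  0  -20  -20  -15 ]
Pivot entry (2,2) is zero but row 3 has 5 in column 2 -> naive elimination stops; a row interchange (e.g. R2 <-> R3) would be required here.

first zero-pivot column = 2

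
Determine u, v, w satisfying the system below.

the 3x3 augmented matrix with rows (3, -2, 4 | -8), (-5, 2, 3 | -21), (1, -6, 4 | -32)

Forward elimination on [A|b]:
R2 <- R2 - (-5/3)*R1:  [      0    -4/3    29/3  -103/3 ]
R3 <- R3 - (1/3)*R1:  [     0  -16/3    8/3  -88/3 ]
R3 <- R3 - (4)*R2:  [   0    0  -36  108 ]
Row echelon form:
[ 3    -2     4  |      -8 ]
[ 0  -4/3  29/3  |  -103/3 ]
[ 0     0   -36  |     108 ]
Back-substitution:
w = (108) / -36 = -3
v = (-103/3 - (29/3)*(-3)) / (-4/3) = 4
u = (-8 - (-2)*(4) - (4)*(-3)) / 3 = 4

(4, 4, -3)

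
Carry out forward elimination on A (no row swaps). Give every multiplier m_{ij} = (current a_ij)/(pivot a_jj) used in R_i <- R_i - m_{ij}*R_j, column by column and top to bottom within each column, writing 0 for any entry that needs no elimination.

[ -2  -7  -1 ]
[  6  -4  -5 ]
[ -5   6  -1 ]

Forward elimination:
R2 <- R2 - (-3)*R1:  [   0  -25   -8 ]
R3 <- R3 - (5/2)*R1:  [    0  47/2   3/2 ]
R3 <- R3 - (-47/50)*R2:  [       0        0  -301/50 ]
Multipliers (in order of application): m_{21} = -3, m_{31} = 5/2, m_{32} = -47/50

multipliers: -3, 5/2, -47/50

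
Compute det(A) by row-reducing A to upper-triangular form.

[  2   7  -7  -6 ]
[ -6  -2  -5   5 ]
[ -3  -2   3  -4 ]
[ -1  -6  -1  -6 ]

det(A) = -3844

Forward elimination:
R2 <- R2 - (-3)*R1:  [   0   19  -26  -13 ]
R3 <- R3 - (-3/2)*R1:  [     0   17/2  -15/2    -13 ]
R4 <- R4 - (-1/2)*R1:  [    0  -5/2  -9/2    -9 ]
R3 <- R3 - (17/38)*R2:  [       0        0   157/38  -273/38 ]
R4 <- R4 - (-5/38)*R2:  [       0        0  -301/38  -407/38 ]
R4 <- R4 - (-301/157)*R3:  [         0          0          0  -3844/157 ]
Upper-triangular form:
[ 2   7      -7         -6 ]
[ 0  19     -26        -13 ]
[ 0   0  157/38    -273/38 ]
[ 0   0       0  -3844/157 ]
det(A) = (-1)^0 * (2) * (19) * (157/38) * (-3844/157) = -3844  (0 row swaps -> sign +1)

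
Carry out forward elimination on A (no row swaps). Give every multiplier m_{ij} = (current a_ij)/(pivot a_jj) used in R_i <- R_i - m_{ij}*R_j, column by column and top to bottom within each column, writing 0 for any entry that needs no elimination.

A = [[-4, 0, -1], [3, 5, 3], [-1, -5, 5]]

Forward elimination:
R2 <- R2 - (-3/4)*R1:  [   0    5  9/4 ]
R3 <- R3 - (1/4)*R1:  [    0    -5  21/4 ]
R3 <- R3 - (-1)*R2:  [    0     0  15/2 ]
Multipliers (in order of application): m_{21} = -3/4, m_{31} = 1/4, m_{32} = -1

multipliers: -3/4, 1/4, -1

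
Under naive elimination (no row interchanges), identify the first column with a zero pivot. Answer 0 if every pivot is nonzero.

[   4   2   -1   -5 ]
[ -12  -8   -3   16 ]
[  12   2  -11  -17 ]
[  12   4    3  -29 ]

Naive forward elimination:
R2 <- R2 - (-3)*R1:  [  0  -2  -6   1 ]
R3 <- R3 - (3)*R1:  [  0  -4  -8  -2 ]
R4 <- R4 - (3)*R1:  [   0   -2    6  -14 ]
R3 <- R3 - (2)*R2:  [  0   0   4  -4 ]
R4 <- R4 - (1)*R2:  [   0    0   12  -15 ]
R4 <- R4 - (3)*R3:  [  0   0   0  -3 ]
All pivots nonzero; naive elimination completes without hitting a zero pivot.

first zero-pivot column = 0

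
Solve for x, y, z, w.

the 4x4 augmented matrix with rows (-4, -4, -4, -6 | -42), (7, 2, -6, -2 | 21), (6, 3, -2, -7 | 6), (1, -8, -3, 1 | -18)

Forward elimination on [A|b]:
R2 <- R2 - (-7/4)*R1:  [      0      -5     -13   -25/2  -105/2 ]
R3 <- R3 - (-3/2)*R1:  [   0   -3   -8  -16  -57 ]
R4 <- R4 - (-1/4)*R1:  [     0     -9     -4   -1/2  -57/2 ]
R3 <- R3 - (3/5)*R2:  [     0      0   -1/5  -17/2  -51/2 ]
R4 <- R4 - (9/5)*R2:  [    0     0  97/5    22    66 ]
R4 <- R4 - (-97)*R3:  [       0        0        0  -1605/2  -4815/2 ]
Row echelon form:
[ -4  -4    -4       -6  |      -42 ]
[  0  -5   -13    -25/2  |   -105/2 ]
[  0   0  -1/5    -17/2  |    -51/2 ]
[  0   0     0  -1605/2  |  -4815/2 ]
Back-substitution:
w = (-4815/2) / (-1605/2) = 3
z = (-51/2 - (-17/2)*(3)) / (-1/5) = 0
y = (-105/2 - (-13)*(0) - (-25/2)*(3)) / -5 = 3
x = (-42 - (-4)*(3) - (-4)*(0) - (-6)*(3)) / -4 = 3

(3, 3, 0, 3)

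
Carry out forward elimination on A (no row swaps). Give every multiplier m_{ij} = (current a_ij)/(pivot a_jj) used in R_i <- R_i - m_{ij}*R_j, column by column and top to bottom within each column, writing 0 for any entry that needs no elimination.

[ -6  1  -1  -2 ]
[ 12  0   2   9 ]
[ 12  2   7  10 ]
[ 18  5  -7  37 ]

Forward elimination:
R2 <- R2 - (-2)*R1:  [ 0  2  0  5 ]
R3 <- R3 - (-2)*R1:  [ 0  4  5  6 ]
R4 <- R4 - (-3)*R1:  [   0    8  -10   31 ]
R3 <- R3 - (2)*R2:  [  0   0   5  -4 ]
R4 <- R4 - (4)*R2:  [   0    0  -10   11 ]
R4 <- R4 - (-2)*R3:  [ 0  0  0  3 ]
Multipliers (in order of application): m_{21} = -2, m_{31} = -2, m_{41} = -3, m_{32} = 2, m_{42} = 4, m_{43} = -2

multipliers: -2, -2, -3, 2, 4, -2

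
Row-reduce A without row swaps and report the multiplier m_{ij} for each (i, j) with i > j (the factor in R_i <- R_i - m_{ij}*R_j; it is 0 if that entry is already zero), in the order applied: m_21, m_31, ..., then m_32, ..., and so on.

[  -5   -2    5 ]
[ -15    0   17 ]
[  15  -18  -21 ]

multipliers: 3, -3, -4

Forward elimination:
R2 <- R2 - (3)*R1:  [ 0  6  2 ]
R3 <- R3 - (-3)*R1:  [   0  -24   -6 ]
R3 <- R3 - (-4)*R2:  [ 0  0  2 ]
Multipliers (in order of application): m_{21} = 3, m_{31} = -3, m_{32} = -4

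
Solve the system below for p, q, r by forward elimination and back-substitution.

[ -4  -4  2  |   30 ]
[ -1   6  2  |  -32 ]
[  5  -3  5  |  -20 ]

Forward elimination on [A|b]:
R2 <- R2 - (1/4)*R1:  [     0      7    3/2  -79/2 ]
R3 <- R3 - (-5/4)*R1:  [    0    -8  15/2  35/2 ]
R3 <- R3 - (-8/7)*R2:  [       0        0   129/14  -387/14 ]
Row echelon form:
[ -4  -4       2  |       30 ]
[  0   7     3/2  |    -79/2 ]
[  0   0  129/14  |  -387/14 ]
Back-substitution:
r = (-387/14) / (129/14) = -3
q = (-79/2 - (3/2)*(-3)) / 7 = -5
p = (30 - (-4)*(-5) - (2)*(-3)) / -4 = -4

(-4, -5, -3)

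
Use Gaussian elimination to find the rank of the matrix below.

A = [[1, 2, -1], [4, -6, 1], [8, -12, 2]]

rank(A) = 2

Row reduction:
R2 <- R2 - (4)*R1:  [   0  -14    5 ]
R3 <- R3 - (8)*R1:  [   0  -28   10 ]
R3 <- R3 - (2)*R2:  [ 0  0  0 ]
Row echelon form:
[ 1    2  -1 ]
[ 0  -14   5 ]
[ 0    0   0 ]
Nonzero rows / pivot columns: 2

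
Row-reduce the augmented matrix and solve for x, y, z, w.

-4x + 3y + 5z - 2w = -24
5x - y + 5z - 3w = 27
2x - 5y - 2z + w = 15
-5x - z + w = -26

Forward elimination on [A|b]:
R2 <- R2 - (-5/4)*R1:  [     0   11/4   45/4  -11/2     -3 ]
R3 <- R3 - (-1/2)*R1:  [    0  -7/2   1/2     0     3 ]
R4 <- R4 - (5/4)*R1:  [     0  -15/4  -29/4    7/2      4 ]
R3 <- R3 - (-14/11)*R2:  [      0       0  163/11      -7   -9/11 ]
R4 <- R4 - (-15/11)*R2:  [     0      0  89/11     -4  -1/11 ]
R4 <- R4 - (89/163)*R3:  [       0        0        0  -29/163   58/163 ]
Row echelon form:
[ -4     3       5       -2  |     -24 ]
[  0  11/4    45/4    -11/2  |      -3 ]
[  0     0  163/11       -7  |   -9/11 ]
[  0     0       0  -29/163  |  58/163 ]
Back-substitution:
w = (58/163) / (-29/163) = -2
z = (-9/11 - (-7)*(-2)) / (163/11) = -1
y = (-3 - (45/4)*(-1) - (-11/2)*(-2)) / (11/4) = -1
x = (-24 - (3)*(-1) - (5)*(-1) - (-2)*(-2)) / -4 = 5

(5, -1, -1, -2)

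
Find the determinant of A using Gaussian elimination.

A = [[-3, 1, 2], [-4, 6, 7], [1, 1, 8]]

Forward elimination:
R2 <- R2 - (4/3)*R1:  [    0  14/3  13/3 ]
R3 <- R3 - (-1/3)*R1:  [    0   4/3  26/3 ]
R3 <- R3 - (2/7)*R2:  [    0     0  52/7 ]
Upper-triangular form:
[ -3     1     2 ]
[  0  14/3  13/3 ]
[  0     0  52/7 ]
det(A) = (-1)^0 * (-3) * (14/3) * (52/7) = -104  (0 row swaps -> sign +1)

det(A) = -104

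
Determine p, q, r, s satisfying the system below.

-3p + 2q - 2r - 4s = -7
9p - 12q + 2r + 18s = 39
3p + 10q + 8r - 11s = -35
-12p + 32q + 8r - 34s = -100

(-3, -5, 3, 0)

Forward elimination on [A|b]:
R2 <- R2 - (-3)*R1:  [  0  -6  -4   6  18 ]
R3 <- R3 - (-1)*R1:  [   0   12    6  -15  -42 ]
R4 <- R4 - (4)*R1:  [   0   24   16  -18  -72 ]
R3 <- R3 - (-2)*R2:  [  0   0  -2  -3  -6 ]
R4 <- R4 - (-4)*R2:  [ 0  0  0  6  0 ]
Row echelon form:
[ -3   2  -2  -4  |  -7 ]
[  0  -6  -4   6  |  18 ]
[  0   0  -2  -3  |  -6 ]
[  0   0   0   6  |   0 ]
Back-substitution:
s = (0) / 6 = 0
r = (-6 - (-3)*(0)) / -2 = 3
q = (18 - (-4)*(3) - (6)*(0)) / -6 = -5
p = (-7 - (2)*(-5) - (-2)*(3) - (-4)*(0)) / -3 = -3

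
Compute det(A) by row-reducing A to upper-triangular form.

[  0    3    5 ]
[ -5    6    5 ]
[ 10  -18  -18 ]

Forward elimination:
R1 <-> R2   (pivot in column 1 was zero)
[ -5    6    5 ]
[  0    3    5 ]
[ 10  -18  -18 ]
R3 <- R3 - (-2)*R1:  [  0  -6  -8 ]
R3 <- R3 - (-2)*R2:  [ 0  0  2 ]
Upper-triangular form:
[ -5  6  5 ]
[  0  3  5 ]
[  0  0  2 ]
det(A) = (-1)^1 * (-5) * (3) * (2) = 30  (1 row swap -> sign -1)

det(A) = 30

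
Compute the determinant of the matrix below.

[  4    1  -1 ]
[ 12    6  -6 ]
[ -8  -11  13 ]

det(A) = 24

Forward elimination:
R2 <- R2 - (3)*R1:  [  0   3  -3 ]
R3 <- R3 - (-2)*R1:  [  0  -9  11 ]
R3 <- R3 - (-3)*R2:  [ 0  0  2 ]
Upper-triangular form:
[ 4  1  -1 ]
[ 0  3  -3 ]
[ 0  0   2 ]
det(A) = (-1)^0 * (4) * (3) * (2) = 24  (0 row swaps -> sign +1)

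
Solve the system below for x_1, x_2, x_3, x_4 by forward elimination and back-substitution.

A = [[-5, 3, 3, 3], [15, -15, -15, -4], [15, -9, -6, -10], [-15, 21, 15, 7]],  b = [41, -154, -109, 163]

Forward elimination on [A|b]:
R2 <- R2 - (-3)*R1:  [   0   -6   -6    5  -31 ]
R3 <- R3 - (-3)*R1:  [  0   0   3  -1  14 ]
R4 <- R4 - (3)*R1:  [  0  12   6  -2  40 ]
R4 <- R4 - (-2)*R2:  [   0    0   -6    8  -22 ]
R4 <- R4 - (-2)*R3:  [ 0  0  0  6  6 ]
Row echelon form:
[ -5   3   3   3  |   41 ]
[  0  -6  -6   5  |  -31 ]
[  0   0   3  -1  |   14 ]
[  0   0   0   6  |    6 ]
Back-substitution:
x_4 = (6) / 6 = 1
x_3 = (14 - (-1)*(1)) / 3 = 5
x_2 = (-31 - (-6)*(5) - (5)*(1)) / -6 = 1
x_1 = (41 - (3)*(1) - (3)*(5) - (3)*(1)) / -5 = -4

(-4, 1, 5, 1)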